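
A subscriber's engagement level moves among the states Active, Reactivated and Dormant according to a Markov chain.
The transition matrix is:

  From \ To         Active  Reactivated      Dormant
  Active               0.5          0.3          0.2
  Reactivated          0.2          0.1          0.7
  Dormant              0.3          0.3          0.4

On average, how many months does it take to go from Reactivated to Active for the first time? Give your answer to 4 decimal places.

3.9394

Let t(s) be the expected number of months to first reach Active from state s, with t(Active) = 0. Conditioning on the first month:
t(Reactivated) = 1 + 0.1·t(Reactivated) + 0.7·t(Dormant)
t(Dormant) = 1 + 0.3·t(Reactivated) + 0.4·t(Dormant)
Solving: t(Reactivated) = 3.9394, t(Dormant) = 3.6364.
Expected months from Reactivated to Active: 3.9394.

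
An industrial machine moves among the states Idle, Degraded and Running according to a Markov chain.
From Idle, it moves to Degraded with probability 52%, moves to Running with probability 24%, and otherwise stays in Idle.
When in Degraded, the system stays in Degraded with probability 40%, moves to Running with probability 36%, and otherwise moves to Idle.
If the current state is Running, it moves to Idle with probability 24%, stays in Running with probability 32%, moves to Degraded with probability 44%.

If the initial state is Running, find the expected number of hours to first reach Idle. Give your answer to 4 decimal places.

4.1667

Let t(s) be the expected number of hours to first reach Idle from state s, with t(Idle) = 0. Conditioning on the first hour:
t(Degraded) = 1 + 0.4·t(Degraded) + 0.36·t(Running)
t(Running) = 1 + 0.44·t(Degraded) + 0.32·t(Running)
Solving: t(Degraded) = 4.1667, t(Running) = 4.1667.
Expected hours from Running to Idle: 4.1667.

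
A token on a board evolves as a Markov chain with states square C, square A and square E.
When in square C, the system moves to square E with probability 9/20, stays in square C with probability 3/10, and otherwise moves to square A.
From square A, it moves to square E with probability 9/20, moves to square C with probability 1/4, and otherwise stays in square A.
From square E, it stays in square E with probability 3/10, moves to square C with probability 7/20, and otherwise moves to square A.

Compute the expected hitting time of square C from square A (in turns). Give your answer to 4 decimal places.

Let t(s) be the expected number of turns to first reach square C from state s, with t(square C) = 0. Conditioning on the first turn:
t(square A) = 1 + 0.3·t(square A) + 0.45·t(square E)
t(square E) = 1 + 0.35·t(square A) + 0.3·t(square E)
Solving: t(square A) = 3.4586, t(square E) = 3.1579.
Expected turns from square A to square C: 3.4586.

3.4586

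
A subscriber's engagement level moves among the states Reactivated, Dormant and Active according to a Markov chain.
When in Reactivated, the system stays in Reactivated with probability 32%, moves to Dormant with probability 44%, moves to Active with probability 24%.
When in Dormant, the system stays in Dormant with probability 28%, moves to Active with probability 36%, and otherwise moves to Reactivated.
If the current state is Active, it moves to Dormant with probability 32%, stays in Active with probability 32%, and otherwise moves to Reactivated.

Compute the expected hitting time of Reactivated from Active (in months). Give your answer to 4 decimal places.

Let t(s) be the expected number of months to first reach Reactivated from state s, with t(Reactivated) = 0. Conditioning on the first month:
t(Dormant) = 1 + 0.28·t(Dormant) + 0.36·t(Active)
t(Active) = 1 + 0.32·t(Dormant) + 0.32·t(Active)
Solving: t(Dormant) = 2.7778, t(Active) = 2.7778.
Expected months from Active to Reactivated: 2.7778.

2.7778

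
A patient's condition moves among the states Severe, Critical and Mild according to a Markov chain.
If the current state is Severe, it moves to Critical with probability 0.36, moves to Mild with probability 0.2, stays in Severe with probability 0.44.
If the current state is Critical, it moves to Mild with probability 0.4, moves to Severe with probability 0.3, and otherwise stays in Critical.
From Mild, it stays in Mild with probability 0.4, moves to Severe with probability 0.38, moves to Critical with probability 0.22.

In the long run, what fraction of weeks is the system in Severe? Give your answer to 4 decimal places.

0.3790

Let the stationary distribution be π with π = πP and π_1 + π_2 + π_3 = 1.
π_1 = 0.44·π_1 + 0.3·π_2 + 0.38·π_3
π_2 = 0.36·π_1 + 0.3·π_2 + 0.22·π_3
Solving with the normalization constraint gives π = (0.3790, 0.2968, 0.3242).
So the stationary probability of Severe is 0.3790.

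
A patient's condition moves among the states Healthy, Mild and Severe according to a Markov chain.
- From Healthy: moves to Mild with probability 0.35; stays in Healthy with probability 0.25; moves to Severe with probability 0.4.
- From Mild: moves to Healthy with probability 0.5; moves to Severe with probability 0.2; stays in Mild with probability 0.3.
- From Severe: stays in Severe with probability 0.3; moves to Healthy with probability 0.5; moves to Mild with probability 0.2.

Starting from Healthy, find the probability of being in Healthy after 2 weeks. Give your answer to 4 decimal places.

Sum over the intermediate state after 1 week:
P = P(Healthy→Healthy)·P(Healthy→Healthy) + P(Healthy→Mild)·P(Mild→Healthy) + P(Healthy→Severe)·P(Severe→Healthy)
  = 0.25×0.25 + 0.35×0.5 + 0.4×0.5
  = 0.0625 + 0.1750 + 0.2000 = 0.4375

0.4375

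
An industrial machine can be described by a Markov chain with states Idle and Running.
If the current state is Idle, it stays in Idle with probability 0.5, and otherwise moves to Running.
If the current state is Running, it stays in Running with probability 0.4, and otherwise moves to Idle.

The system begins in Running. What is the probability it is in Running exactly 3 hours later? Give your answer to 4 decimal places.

Propagate the distribution vector 3 hours from Running.
After 0 hours: (0.0000, 1.0000)
After 1 hour: (0.6000, 0.4000)
After 2 hours: (0.5400, 0.4600)
After 3 hours: (0.5460, 0.4540)
P(in Running after 3 hours) = 0.4540

0.4540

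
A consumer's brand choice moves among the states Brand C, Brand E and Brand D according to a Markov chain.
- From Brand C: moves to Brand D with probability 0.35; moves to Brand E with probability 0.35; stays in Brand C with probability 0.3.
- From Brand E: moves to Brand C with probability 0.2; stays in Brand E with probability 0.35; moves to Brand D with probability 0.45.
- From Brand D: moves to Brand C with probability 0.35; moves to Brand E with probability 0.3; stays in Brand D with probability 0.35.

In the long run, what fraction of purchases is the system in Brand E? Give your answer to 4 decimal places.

0.3308

Let the stationary distribution be π with π = πP and π_1 + π_2 + π_3 = 1.
π_1 = 0.3·π_1 + 0.2·π_2 + 0.35·π_3
π_2 = 0.35·π_1 + 0.35·π_2 + 0.3·π_3
Solving with the normalization constraint gives π = (0.2861, 0.3308, 0.3831).
So the stationary probability of Brand E is 0.3308.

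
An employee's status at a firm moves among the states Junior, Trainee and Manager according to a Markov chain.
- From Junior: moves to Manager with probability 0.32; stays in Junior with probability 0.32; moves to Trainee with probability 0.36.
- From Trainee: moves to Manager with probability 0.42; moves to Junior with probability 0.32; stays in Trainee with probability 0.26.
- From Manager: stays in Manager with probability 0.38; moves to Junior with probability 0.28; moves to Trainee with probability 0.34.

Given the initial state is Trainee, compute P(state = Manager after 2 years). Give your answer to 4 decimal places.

0.3712

Sum over the intermediate state after 1 year:
P = P(Trainee→Junior)·P(Junior→Manager) + P(Trainee→Trainee)·P(Trainee→Manager) + P(Trainee→Manager)·P(Manager→Manager)
  = 0.32×0.32 + 0.26×0.42 + 0.42×0.38
  = 0.1024 + 0.1092 + 0.1596 = 0.3712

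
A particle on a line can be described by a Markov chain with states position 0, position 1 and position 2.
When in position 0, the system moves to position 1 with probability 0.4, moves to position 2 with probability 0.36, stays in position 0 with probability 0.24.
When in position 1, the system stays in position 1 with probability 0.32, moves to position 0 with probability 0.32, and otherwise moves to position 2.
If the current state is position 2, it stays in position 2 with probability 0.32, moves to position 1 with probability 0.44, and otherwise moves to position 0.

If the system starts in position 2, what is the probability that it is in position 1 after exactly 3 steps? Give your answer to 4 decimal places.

0.3837

Propagate the distribution vector 3 steps from position 2.
After 0 steps: (0.0000, 0.0000, 1.0000)
After 1 step: (0.2400, 0.4400, 0.3200)
After 2 steps: (0.2752, 0.3776, 0.3472)
After 3 steps: (0.2702, 0.3837, 0.3461)
P(in position 1 after 3 steps) = 0.3837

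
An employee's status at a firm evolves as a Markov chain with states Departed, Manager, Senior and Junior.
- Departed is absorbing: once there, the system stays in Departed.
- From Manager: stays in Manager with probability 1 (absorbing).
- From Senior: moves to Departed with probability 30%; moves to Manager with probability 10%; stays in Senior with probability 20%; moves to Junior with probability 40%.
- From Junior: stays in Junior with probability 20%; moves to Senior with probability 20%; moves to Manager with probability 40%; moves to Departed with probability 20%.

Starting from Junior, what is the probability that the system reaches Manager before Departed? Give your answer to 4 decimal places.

0.6071

Let h(s) be the probability of absorption at Manager starting from transient state s. Then h(Manager) = 1 and h(Departed) = 0. By first-step analysis:
h(Senior) = 0.3·0 + 0.1·1 + 0.2·h(Senior) + 0.4·h(Junior)
h(Junior) = 0.2·0 + 0.4·1 + 0.2·h(Senior) + 0.2·h(Junior)
Solving: h(Senior) = 0.4286, h(Junior) = 0.6071.
Starting from Junior, the probability is 0.6071.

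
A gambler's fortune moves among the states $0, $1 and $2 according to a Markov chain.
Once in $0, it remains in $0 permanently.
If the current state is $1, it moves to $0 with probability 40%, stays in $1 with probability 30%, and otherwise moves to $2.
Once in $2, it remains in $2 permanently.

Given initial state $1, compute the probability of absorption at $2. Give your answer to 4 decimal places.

0.4286

Let h(s) be the probability of absorption at $2 starting from transient state s. Then h($2) = 1 and h($0) = 0. By first-step analysis:
h($1) = 0.4·0 + 0.3·h($1) + 0.3·1
Solving: h($1) = 0.4286.
Starting from $1, the probability is 0.4286.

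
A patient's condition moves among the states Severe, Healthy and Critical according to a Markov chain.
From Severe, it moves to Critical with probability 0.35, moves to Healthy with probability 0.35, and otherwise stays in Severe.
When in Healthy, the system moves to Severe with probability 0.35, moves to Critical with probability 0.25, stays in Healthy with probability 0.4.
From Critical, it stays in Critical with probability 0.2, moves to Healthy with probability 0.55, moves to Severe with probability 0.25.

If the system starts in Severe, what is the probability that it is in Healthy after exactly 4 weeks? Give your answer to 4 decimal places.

0.4246

Propagate the distribution vector 4 weeks from Severe.
After 0 weeks: (1.0000, 0.0000, 0.0000)
After 1 week: (0.3000, 0.3500, 0.3500)
After 2 weeks: (0.3000, 0.4375, 0.2625)
After 3 weeks: (0.3088, 0.4244, 0.2669)
After 4 weeks: (0.3079, 0.4246, 0.2675)
P(in Healthy after 4 weeks) = 0.4246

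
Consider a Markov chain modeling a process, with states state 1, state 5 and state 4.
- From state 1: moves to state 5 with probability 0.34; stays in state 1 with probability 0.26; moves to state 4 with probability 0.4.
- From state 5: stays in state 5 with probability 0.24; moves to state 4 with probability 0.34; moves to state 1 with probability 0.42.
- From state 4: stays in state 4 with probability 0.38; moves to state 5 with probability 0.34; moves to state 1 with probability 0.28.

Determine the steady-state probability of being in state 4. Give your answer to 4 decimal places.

0.3740

Let the stationary distribution be π with π = πP and π_1 + π_2 + π_3 = 1.
π_1 = 0.26·π_1 + 0.42·π_2 + 0.28·π_3
π_2 = 0.34·π_1 + 0.24·π_2 + 0.34·π_3
Solving with the normalization constraint gives π = (0.3169, 0.3091, 0.3740).
So the stationary probability of state 4 is 0.3740.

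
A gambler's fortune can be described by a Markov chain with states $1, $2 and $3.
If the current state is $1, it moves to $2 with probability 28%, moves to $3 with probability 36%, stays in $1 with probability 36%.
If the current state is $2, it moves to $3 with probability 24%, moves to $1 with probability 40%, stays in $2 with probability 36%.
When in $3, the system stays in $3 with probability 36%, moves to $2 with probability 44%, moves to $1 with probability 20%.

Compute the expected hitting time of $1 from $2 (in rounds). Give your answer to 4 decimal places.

Let t(s) be the expected number of rounds to first reach $1 from state s, with t($1) = 0. Conditioning on the first round:
t($2) = 1 + 0.36·t($2) + 0.24·t($3)
t($3) = 1 + 0.44·t($2) + 0.36·t($3)
Solving: t($2) = 2.8947, t($3) = 3.5526.
Expected rounds from $2 to $1: 2.8947.

2.8947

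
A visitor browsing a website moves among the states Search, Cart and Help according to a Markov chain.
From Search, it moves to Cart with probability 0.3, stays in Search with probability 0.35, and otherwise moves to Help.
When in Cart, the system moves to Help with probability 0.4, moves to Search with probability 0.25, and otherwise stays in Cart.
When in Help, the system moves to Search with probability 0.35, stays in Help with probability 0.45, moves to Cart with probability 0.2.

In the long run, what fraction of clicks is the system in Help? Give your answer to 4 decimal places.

0.4041

Let the stationary distribution be π with π = πP and π_1 + π_2 + π_3 = 1.
π_1 = 0.35·π_1 + 0.25·π_2 + 0.35·π_3
π_2 = 0.3·π_1 + 0.35·π_2 + 0.2·π_3
Solving with the normalization constraint gives π = (0.3227, 0.2733, 0.4041).
So the stationary probability of Help is 0.4041.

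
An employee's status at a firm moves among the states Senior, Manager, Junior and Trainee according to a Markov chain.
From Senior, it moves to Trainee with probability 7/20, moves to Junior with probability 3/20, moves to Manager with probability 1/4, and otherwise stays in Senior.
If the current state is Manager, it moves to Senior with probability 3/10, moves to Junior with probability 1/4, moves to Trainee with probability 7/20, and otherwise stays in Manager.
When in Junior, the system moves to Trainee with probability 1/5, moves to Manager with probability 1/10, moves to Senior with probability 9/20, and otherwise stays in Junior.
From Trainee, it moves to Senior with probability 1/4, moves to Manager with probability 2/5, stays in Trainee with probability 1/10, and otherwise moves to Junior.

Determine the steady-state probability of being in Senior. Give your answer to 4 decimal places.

0.3050

Let the stationary distribution be π with π = πP and π_1 + π_2 + π_3 + π_4 = 1.
π_1 = 0.25·π_1 + 0.3·π_2 + 0.45·π_3 + 0.25·π_4
π_2 = 0.25·π_1 + 0.1·π_2 + 0.1·π_3 + 0.4·π_4
π_3 = 0.15·π_1 + 0.25·π_2 + 0.25·π_3 + 0.25·π_4
Solving with the normalization constraint gives π = (0.3050, 0.2218, 0.2195, 0.2537).
So the stationary probability of Senior is 0.3050.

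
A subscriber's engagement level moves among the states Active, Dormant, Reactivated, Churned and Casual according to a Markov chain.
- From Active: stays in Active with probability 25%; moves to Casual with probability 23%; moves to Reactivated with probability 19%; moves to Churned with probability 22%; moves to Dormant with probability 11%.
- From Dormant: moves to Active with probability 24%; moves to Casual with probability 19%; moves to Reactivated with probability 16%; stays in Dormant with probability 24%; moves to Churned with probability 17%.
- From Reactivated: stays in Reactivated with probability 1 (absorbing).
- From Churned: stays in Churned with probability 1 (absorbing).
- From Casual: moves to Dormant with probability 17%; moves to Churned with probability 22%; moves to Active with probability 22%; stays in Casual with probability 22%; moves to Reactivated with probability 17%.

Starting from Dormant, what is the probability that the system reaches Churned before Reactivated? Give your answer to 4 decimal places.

Let h(s) be the probability of absorption at Churned starting from transient state s. Then h(Churned) = 1 and h(Reactivated) = 0. By first-step analysis:
h(Active) = 0.25·h(Active) + 0.11·h(Dormant) + 0.19·0 + 0.22·1 + 0.23·h(Casual)
h(Dormant) = 0.24·h(Active) + 0.24·h(Dormant) + 0.16·0 + 0.17·1 + 0.19·h(Casual)
h(Casual) = 0.22·h(Active) + 0.17·h(Dormant) + 0.17·0 + 0.22·1 + 0.22·h(Casual)
Solving: h(Active) = 0.5401, h(Dormant) = 0.5318, h(Casual) = 0.5503.
Starting from Dormant, the probability is 0.5318.

0.5318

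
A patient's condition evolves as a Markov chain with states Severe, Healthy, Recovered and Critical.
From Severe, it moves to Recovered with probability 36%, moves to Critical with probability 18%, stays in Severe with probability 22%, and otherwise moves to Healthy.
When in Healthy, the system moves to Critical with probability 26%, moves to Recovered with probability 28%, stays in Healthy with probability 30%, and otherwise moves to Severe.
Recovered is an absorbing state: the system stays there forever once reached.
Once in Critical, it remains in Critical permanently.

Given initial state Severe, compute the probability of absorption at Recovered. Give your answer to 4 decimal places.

0.6288

Let h(s) be the probability of absorption at Recovered starting from transient state s. Then h(Recovered) = 1 and h(Critical) = 0. By first-step analysis:
h(Severe) = 0.22·h(Severe) + 0.24·h(Healthy) + 0.36·1 + 0.18·0
h(Healthy) = 0.16·h(Severe) + 0.3·h(Healthy) + 0.28·1 + 0.26·0
Solving: h(Severe) = 0.6288, h(Healthy) = 0.5437.
Starting from Severe, the probability is 0.6288.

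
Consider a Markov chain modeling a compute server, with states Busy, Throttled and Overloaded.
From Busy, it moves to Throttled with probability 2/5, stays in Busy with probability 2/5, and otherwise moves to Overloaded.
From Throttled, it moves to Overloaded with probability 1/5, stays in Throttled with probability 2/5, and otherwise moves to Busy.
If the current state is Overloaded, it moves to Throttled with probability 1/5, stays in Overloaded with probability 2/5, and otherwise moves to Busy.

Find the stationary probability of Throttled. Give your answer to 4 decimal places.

Let the stationary distribution be π with π = πP and π_1 + π_2 + π_3 = 1.
π_1 = 0.4·π_1 + 0.4·π_2 + 0.4·π_3
π_2 = 0.4·π_1 + 0.4·π_2 + 0.2·π_3
Solving with the normalization constraint gives π = (0.4000, 0.3500, 0.2500).
So the stationary probability of Throttled is 0.3500.

0.3500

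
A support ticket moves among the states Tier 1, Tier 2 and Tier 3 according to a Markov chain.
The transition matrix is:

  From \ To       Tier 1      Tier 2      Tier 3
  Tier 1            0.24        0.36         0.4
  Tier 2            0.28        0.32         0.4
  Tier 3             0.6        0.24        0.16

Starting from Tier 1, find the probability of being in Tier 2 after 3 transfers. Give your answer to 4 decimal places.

0.3116

Propagate the distribution vector 3 transfers from Tier 1.
After 0 transfers: (1.0000, 0.0000, 0.0000)
After 1 transfer: (0.2400, 0.3600, 0.4000)
After 2 transfers: (0.3984, 0.2976, 0.3040)
After 3 transfers: (0.3613, 0.3116, 0.3270)
P(in Tier 2 after 3 transfers) = 0.3116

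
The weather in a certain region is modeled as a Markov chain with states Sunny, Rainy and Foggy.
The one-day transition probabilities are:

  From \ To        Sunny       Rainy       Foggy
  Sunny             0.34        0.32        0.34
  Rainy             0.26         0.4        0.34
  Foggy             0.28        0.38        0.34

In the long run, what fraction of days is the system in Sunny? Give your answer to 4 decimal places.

0.2900

Let the stationary distribution be π with π = πP and π_1 + π_2 + π_3 = 1.
π_1 = 0.34·π_1 + 0.26·π_2 + 0.28·π_3
π_2 = 0.32·π_1 + 0.4·π_2 + 0.38·π_3
Solving with the normalization constraint gives π = (0.2900, 0.3700, 0.3400).
So the stationary probability of Sunny is 0.2900.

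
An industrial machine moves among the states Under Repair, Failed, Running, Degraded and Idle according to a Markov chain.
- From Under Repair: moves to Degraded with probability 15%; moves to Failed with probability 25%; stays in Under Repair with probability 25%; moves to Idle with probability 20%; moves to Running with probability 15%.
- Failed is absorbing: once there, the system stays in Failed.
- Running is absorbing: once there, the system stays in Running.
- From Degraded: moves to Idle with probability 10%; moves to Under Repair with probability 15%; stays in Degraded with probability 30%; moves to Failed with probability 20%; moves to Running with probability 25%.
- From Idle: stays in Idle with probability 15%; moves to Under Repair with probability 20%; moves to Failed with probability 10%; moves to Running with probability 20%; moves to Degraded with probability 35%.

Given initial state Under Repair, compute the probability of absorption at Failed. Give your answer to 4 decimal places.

0.5426

Let h(s) be the probability of absorption at Failed starting from transient state s. Then h(Failed) = 1 and h(Running) = 0. By first-step analysis:
h(Under Repair) = 0.25·h(Under Repair) + 0.25·1 + 0.15·0 + 0.15·h(Degraded) + 0.2·h(Idle)
h(Degraded) = 0.15·h(Under Repair) + 0.2·1 + 0.25·0 + 0.3·h(Degraded) + 0.1·h(Idle)
h(Idle) = 0.2·h(Under Repair) + 0.1·1 + 0.2·0 + 0.35·h(Degraded) + 0.15·h(Idle)
Solving: h(Under Repair) = 0.5426, h(Degraded) = 0.4643, h(Idle) = 0.4365.
Starting from Under Repair, the probability is 0.5426.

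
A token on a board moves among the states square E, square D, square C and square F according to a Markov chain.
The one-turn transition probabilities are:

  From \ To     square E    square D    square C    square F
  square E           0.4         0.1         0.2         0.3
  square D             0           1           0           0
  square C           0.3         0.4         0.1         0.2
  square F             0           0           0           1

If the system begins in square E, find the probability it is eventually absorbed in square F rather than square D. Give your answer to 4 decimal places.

Let h(s) be the probability of absorption at square F starting from transient state s. Then h(square F) = 1 and h(square D) = 0. By first-step analysis:
h(square E) = 0.4·h(square E) + 0.1·0 + 0.2·h(square C) + 0.3·1
h(square C) = 0.3·h(square E) + 0.4·0 + 0.1·h(square C) + 0.2·1
Solving: h(square E) = 0.6458, h(square C) = 0.4375.
Starting from square E, the probability is 0.6458.

0.6458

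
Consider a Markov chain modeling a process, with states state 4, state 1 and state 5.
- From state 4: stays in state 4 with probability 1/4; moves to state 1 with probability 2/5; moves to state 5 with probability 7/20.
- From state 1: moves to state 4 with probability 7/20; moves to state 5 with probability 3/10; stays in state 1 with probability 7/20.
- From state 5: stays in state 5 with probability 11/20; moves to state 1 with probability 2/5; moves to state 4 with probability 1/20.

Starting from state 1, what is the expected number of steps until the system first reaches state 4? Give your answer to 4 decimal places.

4.3478

Let t(s) be the expected number of steps to first reach state 4 from state s, with t(state 4) = 0. Conditioning on the first step:
t(state 1) = 1 + 0.35·t(state 1) + 0.3·t(state 5)
t(state 5) = 1 + 0.4·t(state 1) + 0.55·t(state 5)
Solving: t(state 1) = 4.3478, t(state 5) = 6.0870.
Expected steps from state 1 to state 4: 4.3478.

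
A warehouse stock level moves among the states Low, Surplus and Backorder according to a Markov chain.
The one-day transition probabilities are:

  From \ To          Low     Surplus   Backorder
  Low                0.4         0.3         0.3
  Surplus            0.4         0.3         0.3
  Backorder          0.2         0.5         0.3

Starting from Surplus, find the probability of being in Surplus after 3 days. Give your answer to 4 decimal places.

0.3600

Propagate the distribution vector 3 days from Surplus.
After 0 days: (0.0000, 1.0000, 0.0000)
After 1 day: (0.4000, 0.3000, 0.3000)
After 2 days: (0.3400, 0.3600, 0.3000)
After 3 days: (0.3400, 0.3600, 0.3000)
P(in Surplus after 3 days) = 0.3600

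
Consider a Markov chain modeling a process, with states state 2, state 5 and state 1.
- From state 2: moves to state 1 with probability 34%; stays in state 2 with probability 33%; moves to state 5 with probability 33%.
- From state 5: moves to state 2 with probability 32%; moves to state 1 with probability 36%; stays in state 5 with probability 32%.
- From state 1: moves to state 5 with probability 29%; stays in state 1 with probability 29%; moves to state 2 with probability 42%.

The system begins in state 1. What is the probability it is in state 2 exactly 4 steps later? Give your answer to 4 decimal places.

0.3565

Propagate the distribution vector 4 steps from state 1.
After 0 steps: (0.0000, 0.0000, 1.0000)
After 1 step: (0.4200, 0.2900, 0.2900)
After 2 steps: (0.3532, 0.3155, 0.3313)
After 3 steps: (0.3567, 0.3136, 0.3297)
After 4 steps: (0.3565, 0.3137, 0.3298)
P(in state 2 after 4 steps) = 0.3565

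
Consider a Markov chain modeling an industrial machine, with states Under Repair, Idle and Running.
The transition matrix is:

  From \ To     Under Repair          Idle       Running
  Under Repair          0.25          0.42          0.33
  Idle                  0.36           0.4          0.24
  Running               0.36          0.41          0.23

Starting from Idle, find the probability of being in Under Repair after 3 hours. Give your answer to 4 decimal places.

Propagate the distribution vector 3 hours from Idle.
After 0 hours: (0.0000, 1.0000, 0.0000)
After 1 hour: (0.3600, 0.4000, 0.2400)
After 2 hours: (0.3204, 0.4096, 0.2700)
After 3 hours: (0.3248, 0.4091, 0.2661)
P(in Under Repair after 3 hours) = 0.3248

0.3248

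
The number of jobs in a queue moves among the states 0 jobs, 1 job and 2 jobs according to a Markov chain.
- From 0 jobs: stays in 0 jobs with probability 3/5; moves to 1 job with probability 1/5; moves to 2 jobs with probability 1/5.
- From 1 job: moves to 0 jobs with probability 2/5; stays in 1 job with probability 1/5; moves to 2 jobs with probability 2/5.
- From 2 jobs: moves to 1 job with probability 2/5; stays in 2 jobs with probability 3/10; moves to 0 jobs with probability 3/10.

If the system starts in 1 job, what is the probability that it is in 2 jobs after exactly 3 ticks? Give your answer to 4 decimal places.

0.2840

Propagate the distribution vector 3 ticks from 1 job.
After 0 ticks: (0.0000, 1.0000, 0.0000)
After 1 tick: (0.4000, 0.2000, 0.4000)
After 2 ticks: (0.4400, 0.2800, 0.2800)
After 3 ticks: (0.4600, 0.2560, 0.2840)
P(in 2 jobs after 3 ticks) = 0.2840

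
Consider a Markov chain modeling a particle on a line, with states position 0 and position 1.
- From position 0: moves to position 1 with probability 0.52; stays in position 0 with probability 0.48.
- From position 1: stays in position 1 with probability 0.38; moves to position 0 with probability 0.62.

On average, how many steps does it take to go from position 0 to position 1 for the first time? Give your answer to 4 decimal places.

1.9231

Let t(s) be the expected number of steps to first reach position 1 from state s, with t(position 1) = 0. Conditioning on the first step:
t(position 0) = 1 + 0.48·t(position 0)
Solving: t(position 0) = 1.9231.
Expected steps from position 0 to position 1: 1.9231.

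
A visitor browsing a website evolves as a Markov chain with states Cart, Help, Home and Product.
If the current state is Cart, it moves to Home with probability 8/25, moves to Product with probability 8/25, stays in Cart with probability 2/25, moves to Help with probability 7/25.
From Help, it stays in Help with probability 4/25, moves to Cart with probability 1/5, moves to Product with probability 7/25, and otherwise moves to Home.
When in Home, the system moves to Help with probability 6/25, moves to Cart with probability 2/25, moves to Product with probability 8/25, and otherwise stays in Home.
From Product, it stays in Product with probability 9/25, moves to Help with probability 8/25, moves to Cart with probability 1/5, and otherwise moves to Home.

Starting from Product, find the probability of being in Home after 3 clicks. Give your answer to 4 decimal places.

0.2764

Propagate the distribution vector 3 clicks from Product.
After 0 clicks: (0.0000, 0.0000, 0.0000, 1.0000)
After 1 click: (0.2000, 0.3200, 0.1200, 0.3600)
After 2 clicks: (0.1616, 0.2512, 0.2656, 0.3216)
After 3 clicks: (0.1487, 0.2521, 0.2764, 0.3228)
P(in Home after 3 clicks) = 0.2764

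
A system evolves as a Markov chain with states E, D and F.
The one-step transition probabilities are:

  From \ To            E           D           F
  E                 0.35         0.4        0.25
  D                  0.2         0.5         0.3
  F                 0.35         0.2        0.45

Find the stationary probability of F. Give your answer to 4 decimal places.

Let the stationary distribution be π with π = πP and π_1 + π_2 + π_3 = 1.
π_1 = 0.35·π_1 + 0.2·π_2 + 0.35·π_3
π_2 = 0.4·π_1 + 0.5·π_2 + 0.2·π_3
Solving with the normalization constraint gives π = (0.2945, 0.3699, 0.3356).
So the stationary probability of F is 0.3356.

0.3356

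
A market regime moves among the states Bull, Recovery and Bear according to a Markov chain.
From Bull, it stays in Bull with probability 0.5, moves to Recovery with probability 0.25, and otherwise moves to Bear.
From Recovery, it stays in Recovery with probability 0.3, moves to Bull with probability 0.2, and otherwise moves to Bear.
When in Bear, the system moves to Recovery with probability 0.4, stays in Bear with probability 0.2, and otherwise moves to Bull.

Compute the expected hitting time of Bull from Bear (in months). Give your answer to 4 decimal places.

Let t(s) be the expected number of months to first reach Bull from state s, with t(Bull) = 0. Conditioning on the first month:
t(Recovery) = 1 + 0.3·t(Recovery) + 0.5·t(Bear)
t(Bear) = 1 + 0.4·t(Recovery) + 0.2·t(Bear)
Solving: t(Recovery) = 3.6111, t(Bear) = 3.0556.
Expected months from Bear to Bull: 3.0556.

3.0556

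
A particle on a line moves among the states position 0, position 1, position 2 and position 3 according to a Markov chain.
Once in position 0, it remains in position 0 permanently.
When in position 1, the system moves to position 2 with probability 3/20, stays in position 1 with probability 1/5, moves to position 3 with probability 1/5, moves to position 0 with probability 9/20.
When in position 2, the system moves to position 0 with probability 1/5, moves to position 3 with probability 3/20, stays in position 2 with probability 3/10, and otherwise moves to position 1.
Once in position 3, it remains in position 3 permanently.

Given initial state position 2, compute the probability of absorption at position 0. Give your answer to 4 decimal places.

0.6256

Let h(s) be the probability of absorption at position 0 starting from transient state s. Then h(position 0) = 1 and h(position 3) = 0. By first-step analysis:
h(position 1) = 0.45·1 + 0.2·h(position 1) + 0.15·h(position 2) + 0.2·0
h(position 2) = 0.2·1 + 0.35·h(position 1) + 0.3·h(position 2) + 0.15·0
Solving: h(position 1) = 0.6798, h(position 2) = 0.6256.
Starting from position 2, the probability is 0.6256.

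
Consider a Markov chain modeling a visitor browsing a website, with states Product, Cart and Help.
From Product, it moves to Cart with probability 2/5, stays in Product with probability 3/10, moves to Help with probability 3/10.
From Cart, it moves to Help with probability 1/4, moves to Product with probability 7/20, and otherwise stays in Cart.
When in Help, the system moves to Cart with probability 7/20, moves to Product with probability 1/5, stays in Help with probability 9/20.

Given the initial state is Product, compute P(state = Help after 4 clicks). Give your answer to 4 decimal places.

Propagate the distribution vector 4 clicks from Product.
After 0 clicks: (1.0000, 0.0000, 0.0000)
After 1 click: (0.3000, 0.4000, 0.3000)
After 2 clicks: (0.2900, 0.3850, 0.3250)
After 3 clicks: (0.2868, 0.3838, 0.3295)
After 4 clicks: (0.2862, 0.3835, 0.3302)
P(in Help after 4 clicks) = 0.3302

0.3302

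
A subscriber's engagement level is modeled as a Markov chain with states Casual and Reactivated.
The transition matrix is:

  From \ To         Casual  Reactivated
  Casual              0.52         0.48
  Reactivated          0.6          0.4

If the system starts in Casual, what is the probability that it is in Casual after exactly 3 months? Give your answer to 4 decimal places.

0.5553

Propagate the distribution vector 3 months from Casual.
After 0 months: (1.0000, 0.0000)
After 1 month: (0.5200, 0.4800)
After 2 months: (0.5584, 0.4416)
After 3 months: (0.5553, 0.4447)
P(in Casual after 3 months) = 0.5553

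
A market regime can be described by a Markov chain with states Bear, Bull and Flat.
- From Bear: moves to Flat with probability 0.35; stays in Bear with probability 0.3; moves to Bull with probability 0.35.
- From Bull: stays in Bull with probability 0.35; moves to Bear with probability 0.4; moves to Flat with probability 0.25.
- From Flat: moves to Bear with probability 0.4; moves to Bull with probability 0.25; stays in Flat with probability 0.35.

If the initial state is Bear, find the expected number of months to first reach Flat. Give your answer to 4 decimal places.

Let t(s) be the expected number of months to first reach Flat from state s, with t(Flat) = 0. Conditioning on the first month:
t(Bear) = 1 + 0.3·t(Bear) + 0.35·t(Bull)
t(Bull) = 1 + 0.4·t(Bear) + 0.35·t(Bull)
Solving: t(Bear) = 3.1746, t(Bull) = 3.4921.
Expected months from Bear to Flat: 3.1746.

3.1746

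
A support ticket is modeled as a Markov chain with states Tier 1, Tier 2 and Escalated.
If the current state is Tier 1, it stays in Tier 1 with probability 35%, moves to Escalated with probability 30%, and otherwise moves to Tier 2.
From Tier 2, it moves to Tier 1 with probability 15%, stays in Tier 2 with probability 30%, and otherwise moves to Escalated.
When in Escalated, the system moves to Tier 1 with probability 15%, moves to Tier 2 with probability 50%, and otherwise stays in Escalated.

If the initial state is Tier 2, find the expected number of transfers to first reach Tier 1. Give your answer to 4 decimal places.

6.6667

Let t(s) be the expected number of transfers to first reach Tier 1 from state s, with t(Tier 1) = 0. Conditioning on the first transfer:
t(Tier 2) = 1 + 0.3·t(Tier 2) + 0.55·t(Escalated)
t(Escalated) = 1 + 0.5·t(Tier 2) + 0.35·t(Escalated)
Solving: t(Tier 2) = 6.6667, t(Escalated) = 6.6667.
Expected transfers from Tier 2 to Tier 1: 6.6667.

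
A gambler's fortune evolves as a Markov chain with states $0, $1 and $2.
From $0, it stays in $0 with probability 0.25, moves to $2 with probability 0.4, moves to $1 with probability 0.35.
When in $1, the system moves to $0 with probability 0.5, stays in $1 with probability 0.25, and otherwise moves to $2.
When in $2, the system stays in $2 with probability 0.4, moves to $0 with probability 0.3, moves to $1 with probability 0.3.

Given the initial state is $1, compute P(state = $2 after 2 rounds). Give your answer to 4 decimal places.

0.3625

Sum over the intermediate state after 1 round:
P = P($1→$0)·P($0→$2) + P($1→$1)·P($1→$2) + P($1→$2)·P($2→$2)
  = 0.5×0.4 + 0.25×0.25 + 0.25×0.4
  = 0.2000 + 0.0625 + 0.1000 = 0.3625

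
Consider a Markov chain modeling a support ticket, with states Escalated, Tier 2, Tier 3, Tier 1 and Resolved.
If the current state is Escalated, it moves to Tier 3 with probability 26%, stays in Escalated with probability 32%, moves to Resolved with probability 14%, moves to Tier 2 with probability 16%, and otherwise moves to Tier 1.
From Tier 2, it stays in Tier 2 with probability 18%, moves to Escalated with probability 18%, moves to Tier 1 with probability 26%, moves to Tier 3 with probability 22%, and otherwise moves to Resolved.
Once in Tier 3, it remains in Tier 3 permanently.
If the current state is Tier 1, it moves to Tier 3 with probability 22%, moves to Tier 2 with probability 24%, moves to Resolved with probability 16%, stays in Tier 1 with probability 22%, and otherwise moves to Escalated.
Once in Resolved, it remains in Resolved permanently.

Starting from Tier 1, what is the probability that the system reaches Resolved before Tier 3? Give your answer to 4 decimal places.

Let h(s) be the probability of absorption at Resolved starting from transient state s. Then h(Resolved) = 1 and h(Tier 3) = 0. By first-step analysis:
h(Escalated) = 0.32·h(Escalated) + 0.16·h(Tier 2) + 0.26·0 + 0.12·h(Tier 1) + 0.14·1
h(Tier 2) = 0.18·h(Escalated) + 0.18·h(Tier 2) + 0.22·0 + 0.26·h(Tier 1) + 0.16·1
h(Tier 1) = 0.16·h(Escalated) + 0.24·h(Tier 2) + 0.22·0 + 0.22·h(Tier 1) + 0.16·1
Solving: h(Escalated) = 0.3731, h(Tier 2) = 0.4059, h(Tier 1) = 0.4066.
Starting from Tier 1, the probability is 0.4066.

0.4066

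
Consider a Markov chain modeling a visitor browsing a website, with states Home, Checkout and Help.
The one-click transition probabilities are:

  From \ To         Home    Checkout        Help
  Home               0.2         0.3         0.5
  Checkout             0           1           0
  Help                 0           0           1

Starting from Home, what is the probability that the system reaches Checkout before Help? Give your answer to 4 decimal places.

0.3750

Let h(s) be the probability of absorption at Checkout starting from transient state s. Then h(Checkout) = 1 and h(Help) = 0. By first-step analysis:
h(Home) = 0.2·h(Home) + 0.3·1 + 0.5·0
Solving: h(Home) = 0.3750.
Starting from Home, the probability is 0.3750.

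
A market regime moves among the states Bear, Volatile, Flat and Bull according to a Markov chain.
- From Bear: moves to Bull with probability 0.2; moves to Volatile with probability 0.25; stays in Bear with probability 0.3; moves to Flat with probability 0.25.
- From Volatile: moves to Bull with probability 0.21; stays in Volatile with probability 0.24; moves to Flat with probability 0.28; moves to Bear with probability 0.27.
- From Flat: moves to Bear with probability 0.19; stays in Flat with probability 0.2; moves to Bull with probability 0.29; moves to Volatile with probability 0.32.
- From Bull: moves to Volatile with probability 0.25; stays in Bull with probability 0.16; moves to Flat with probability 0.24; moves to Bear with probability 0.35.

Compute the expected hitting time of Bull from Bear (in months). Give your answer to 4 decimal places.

4.4493

Let t(s) be the expected number of months to first reach Bull from state s, with t(Bull) = 0. Conditioning on the first month:
t(Bear) = 1 + 0.3·t(Bear) + 0.25·t(Volatile) + 0.25·t(Flat)
t(Volatile) = 1 + 0.27·t(Bear) + 0.24·t(Volatile) + 0.28·t(Flat)
t(Flat) = 1 + 0.19·t(Bear) + 0.32·t(Volatile) + 0.2·t(Flat)
Solving: t(Bear) = 4.4493, t(Volatile) = 4.3938, t(Flat) = 4.0642.
Expected months from Bear to Bull: 4.4493.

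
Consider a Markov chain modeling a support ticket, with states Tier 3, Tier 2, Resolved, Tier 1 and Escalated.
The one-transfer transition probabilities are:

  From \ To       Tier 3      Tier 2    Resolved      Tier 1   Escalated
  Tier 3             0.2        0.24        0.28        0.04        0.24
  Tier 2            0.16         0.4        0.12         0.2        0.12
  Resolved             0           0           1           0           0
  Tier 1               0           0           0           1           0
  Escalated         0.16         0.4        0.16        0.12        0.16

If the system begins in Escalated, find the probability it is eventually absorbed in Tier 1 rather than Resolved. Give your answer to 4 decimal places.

0.4527

Let h(s) be the probability of absorption at Tier 1 starting from transient state s. Then h(Tier 1) = 1 and h(Resolved) = 0. By first-step analysis:
h(Tier 3) = 0.2·h(Tier 3) + 0.24·h(Tier 2) + 0.28·0 + 0.04·1 + 0.24·h(Escalated)
h(Tier 2) = 0.16·h(Tier 3) + 0.4·h(Tier 2) + 0.12·0 + 0.2·1 + 0.12·h(Escalated)
h(Escalated) = 0.16·h(Tier 3) + 0.4·h(Tier 2) + 0.16·0 + 0.12·1 + 0.16·h(Escalated)
Solving: h(Tier 3) = 0.3402, h(Tier 2) = 0.5146, h(Escalated) = 0.4527.
Starting from Escalated, the probability is 0.4527.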